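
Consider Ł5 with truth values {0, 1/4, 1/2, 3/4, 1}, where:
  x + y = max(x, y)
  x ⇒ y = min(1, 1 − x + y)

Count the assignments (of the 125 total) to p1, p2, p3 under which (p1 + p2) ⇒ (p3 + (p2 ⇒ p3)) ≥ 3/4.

103

value 1: 90 assignments (counts)
value 3/4: 13 assignments (counts)
value 1/2: 11 assignments
value 1/4: 6 assignments
value 0: 5 assignments
So 103 of the 125 assignments meet the threshold.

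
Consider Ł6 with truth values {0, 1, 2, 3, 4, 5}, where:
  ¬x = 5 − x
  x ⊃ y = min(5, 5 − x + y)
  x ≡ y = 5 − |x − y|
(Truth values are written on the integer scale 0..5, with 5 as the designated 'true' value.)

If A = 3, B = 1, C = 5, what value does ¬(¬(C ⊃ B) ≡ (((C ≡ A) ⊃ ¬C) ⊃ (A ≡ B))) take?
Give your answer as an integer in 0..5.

1

C ⊃ B = 5 ⊃ 1 = 1
¬(C ⊃ B) = ¬1 = 4
C ≡ A = 5 ≡ 3 = 3
¬C = ¬5 = 0
(C ≡ A) ⊃ ¬C = 3 ⊃ 0 = 2
A ≡ B = 3 ≡ 1 = 3
((C ≡ A) ⊃ ¬C) ⊃ (A ≡ B) = 2 ⊃ 3 = 5
¬(C ⊃ B) ≡ (((C ≡ A) ⊃ ¬C) ⊃ (A ≡ B)) = 4 ≡ 5 = 4
¬(¬(C ⊃ B) ≡ (((C ≡ A) ⊃ ¬C) ⊃ (A ≡ B))) = ¬4 = 1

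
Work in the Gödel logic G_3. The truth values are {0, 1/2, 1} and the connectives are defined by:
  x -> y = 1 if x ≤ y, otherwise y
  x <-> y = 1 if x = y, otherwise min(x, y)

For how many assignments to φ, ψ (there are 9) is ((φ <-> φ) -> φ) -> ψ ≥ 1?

6

φ = 0, ψ = 0 ↦ 1  ≥
φ = 0, ψ = 1/2 ↦ 1  ≥
φ = 0, ψ = 1 ↦ 1  ≥
φ = 1/2, ψ = 0 ↦ 0  <
φ = 1/2, ψ = 1/2 ↦ 1  ≥
φ = 1/2, ψ = 1 ↦ 1  ≥
φ = 1, ψ = 0 ↦ 0  <
φ = 1, ψ = 1/2 ↦ 1/2  <
φ = 1, ψ = 1 ↦ 1  ≥
So 6 of the 9 assignments meet the threshold.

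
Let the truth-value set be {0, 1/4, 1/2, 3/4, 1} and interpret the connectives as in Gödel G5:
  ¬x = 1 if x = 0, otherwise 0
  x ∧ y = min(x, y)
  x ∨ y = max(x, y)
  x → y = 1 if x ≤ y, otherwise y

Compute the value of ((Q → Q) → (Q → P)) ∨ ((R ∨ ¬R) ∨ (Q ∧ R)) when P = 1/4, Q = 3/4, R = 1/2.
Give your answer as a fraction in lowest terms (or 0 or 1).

1/2

Q → Q = 3/4 → 3/4 = 1
Q → P = 3/4 → 1/4 = 1/4
(Q → Q) → (Q → P) = 1 → 1/4 = 1/4
¬R = ¬1/2 = 0
R ∨ ¬R = 1/2 ∨ 0 = 1/2
Q ∧ R = 3/4 ∧ 1/2 = 1/2
(R ∨ ¬R) ∨ (Q ∧ R) = 1/2 ∨ 1/2 = 1/2
((Q → Q) → (Q → P)) ∨ ((R ∨ ¬R) ∨ (Q ∧ R)) = 1/4 ∨ 1/2 = 1/2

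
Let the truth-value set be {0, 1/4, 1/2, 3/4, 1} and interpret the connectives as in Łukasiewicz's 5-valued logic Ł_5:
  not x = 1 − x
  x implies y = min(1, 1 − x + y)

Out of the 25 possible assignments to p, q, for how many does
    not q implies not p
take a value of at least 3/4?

value 1: 15 assignments (counts)
value 3/4: 4 assignments (counts)
value 1/2: 3 assignments
value 1/4: 2 assignments
value 0: 1 assignment
So 19 of the 25 assignments meet the threshold.

19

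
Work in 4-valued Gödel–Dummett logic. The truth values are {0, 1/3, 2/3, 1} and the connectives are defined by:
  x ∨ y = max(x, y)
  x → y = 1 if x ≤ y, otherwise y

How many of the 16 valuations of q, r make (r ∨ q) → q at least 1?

q = 0, r = 0 ↦ 1  ≥
q = 0, r = 1/3 ↦ 0  <
q = 0, r = 2/3 ↦ 0  <
q = 0, r = 1 ↦ 0  <
q = 1/3, r = 0 ↦ 1  ≥
q = 1/3, r = 1/3 ↦ 1  ≥
q = 1/3, r = 2/3 ↦ 1/3  <
q = 1/3, r = 1 ↦ 1/3  <
q = 2/3, r = 0 ↦ 1  ≥
q = 2/3, r = 1/3 ↦ 1  ≥
q = 2/3, r = 2/3 ↦ 1  ≥
q = 2/3, r = 1 ↦ 2/3  <
q = 1, r = 0 ↦ 1  ≥
q = 1, r = 1/3 ↦ 1  ≥
q = 1, r = 2/3 ↦ 1  ≥
q = 1, r = 1 ↦ 1  ≥
So 10 of the 16 assignments meet the threshold.

10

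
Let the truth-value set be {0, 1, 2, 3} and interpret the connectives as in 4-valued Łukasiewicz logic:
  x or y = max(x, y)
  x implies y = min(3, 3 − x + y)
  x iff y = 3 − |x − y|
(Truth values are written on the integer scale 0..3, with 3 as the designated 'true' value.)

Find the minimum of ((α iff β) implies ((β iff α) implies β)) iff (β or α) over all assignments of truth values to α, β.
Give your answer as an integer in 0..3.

Take α = 0, β = 1:
α iff β = 0 iff 1 = 2
β iff α = 1 iff 0 = 2
(β iff α) implies β = 2 implies 1 = 2
(α iff β) implies ((β iff α) implies β) = 2 implies 2 = 3
β or α = 1 or 0 = 1
((α iff β) implies ((β iff α) implies β)) iff (β or α) = 3 iff 1 = 1
No assignment yields a value below 1, so this is the minimum.

1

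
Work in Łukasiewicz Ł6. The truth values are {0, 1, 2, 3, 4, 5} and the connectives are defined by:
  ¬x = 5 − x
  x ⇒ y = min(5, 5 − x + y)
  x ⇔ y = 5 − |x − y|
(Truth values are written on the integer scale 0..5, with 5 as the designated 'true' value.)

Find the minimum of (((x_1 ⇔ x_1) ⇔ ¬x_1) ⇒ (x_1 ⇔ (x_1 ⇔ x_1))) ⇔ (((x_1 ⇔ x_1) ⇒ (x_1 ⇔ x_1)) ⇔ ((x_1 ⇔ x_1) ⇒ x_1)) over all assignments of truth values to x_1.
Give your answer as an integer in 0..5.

Take x_1 = 2:
x_1 ⇔ x_1 = 2 ⇔ 2 = 5
¬x_1 = ¬2 = 3
(x_1 ⇔ x_1) ⇔ ¬x_1 = 5 ⇔ 3 = 3
x_1 ⇔ x_1 = 2 ⇔ 2 = 5
x_1 ⇔ (x_1 ⇔ x_1) = 2 ⇔ 5 = 2
((x_1 ⇔ x_1) ⇔ ¬x_1) ⇒ (x_1 ⇔ (x_1 ⇔ x_1)) = 3 ⇒ 2 = 4
x_1 ⇔ x_1 = 2 ⇔ 2 = 5
x_1 ⇔ x_1 = 2 ⇔ 2 = 5
(x_1 ⇔ x_1) ⇒ (x_1 ⇔ x_1) = 5 ⇒ 5 = 5
x_1 ⇔ x_1 = 2 ⇔ 2 = 5
(x_1 ⇔ x_1) ⇒ x_1 = 5 ⇒ 2 = 2
((x_1 ⇔ x_1) ⇒ (x_1 ⇔ x_1)) ⇔ ((x_1 ⇔ x_1) ⇒ x_1) = 5 ⇔ 2 = 2
(((x_1 ⇔ x_1) ⇔ ¬x_1) ⇒ (x_1 ⇔ (x_1 ⇔ x_1))) ⇔ (((x_1 ⇔ x_1) ⇒ (x_1 ⇔ x_1)) ⇔ ((x_1 ⇔ x_1) ⇒ x_1)) = 4 ⇔ 2 = 3
No assignment yields a value below 3, so this is the minimum.

3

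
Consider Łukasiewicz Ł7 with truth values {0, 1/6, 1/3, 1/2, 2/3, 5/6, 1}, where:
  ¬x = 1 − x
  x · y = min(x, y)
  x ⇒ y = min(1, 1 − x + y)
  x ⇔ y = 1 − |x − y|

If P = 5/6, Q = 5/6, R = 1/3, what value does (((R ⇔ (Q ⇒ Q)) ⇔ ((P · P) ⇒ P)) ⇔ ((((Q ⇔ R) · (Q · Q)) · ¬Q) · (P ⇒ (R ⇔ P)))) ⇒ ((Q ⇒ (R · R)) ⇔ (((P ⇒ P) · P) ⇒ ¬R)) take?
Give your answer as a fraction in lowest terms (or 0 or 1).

Q ⇒ Q = 5/6 ⇒ 5/6 = 1
R ⇔ (Q ⇒ Q) = 1/3 ⇔ 1 = 1/3
P · P = 5/6 · 5/6 = 5/6
(P · P) ⇒ P = 5/6 ⇒ 5/6 = 1
(R ⇔ (Q ⇒ Q)) ⇔ ((P · P) ⇒ P) = 1/3 ⇔ 1 = 1/3
Q ⇔ R = 5/6 ⇔ 1/3 = 1/2
Q · Q = 5/6 · 5/6 = 5/6
(Q ⇔ R) · (Q · Q) = 1/2 · 5/6 = 1/2
¬Q = ¬5/6 = 1/6
((Q ⇔ R) · (Q · Q)) · ¬Q = 1/2 · 1/6 = 1/6
R ⇔ P = 1/3 ⇔ 5/6 = 1/2
P ⇒ (R ⇔ P) = 5/6 ⇒ 1/2 = 2/3
(((Q ⇔ R) · (Q · Q)) · ¬Q) · (P ⇒ (R ⇔ P)) = 1/6 · 2/3 = 1/6
((R ⇔ (Q ⇒ Q)) ⇔ ((P · P) ⇒ P)) ⇔ ((((Q ⇔ R) · (Q · Q)) · ¬Q) · (P ⇒ (R ⇔ P))) = 1/3 ⇔ 1/6 = 5/6
R · R = 1/3 · 1/3 = 1/3
Q ⇒ (R · R) = 5/6 ⇒ 1/3 = 1/2
P ⇒ P = 5/6 ⇒ 5/6 = 1
(P ⇒ P) · P = 1 · 5/6 = 5/6
¬R = ¬1/3 = 2/3
((P ⇒ P) · P) ⇒ ¬R = 5/6 ⇒ 2/3 = 5/6
(Q ⇒ (R · R)) ⇔ (((P ⇒ P) · P) ⇒ ¬R) = 1/2 ⇔ 5/6 = 2/3
(((R ⇔ (Q ⇒ Q)) ⇔ ((P · P) ⇒ P)) ⇔ ((((Q ⇔ R) · (Q · Q)) · ¬Q) · (P ⇒ (R ⇔ P)))) ⇒ ((Q ⇒ (R · R)) ⇔ (((P ⇒ P) · P) ⇒ ¬R)) = 5/6 ⇒ 2/3 = 5/6

5/6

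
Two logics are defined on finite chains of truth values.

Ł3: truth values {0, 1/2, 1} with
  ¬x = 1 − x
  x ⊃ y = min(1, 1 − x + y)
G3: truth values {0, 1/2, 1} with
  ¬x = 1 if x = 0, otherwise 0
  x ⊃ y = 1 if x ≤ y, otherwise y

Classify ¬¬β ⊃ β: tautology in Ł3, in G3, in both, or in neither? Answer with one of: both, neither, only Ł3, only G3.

In Ł3: every assignment gives 1 — tautology.
In G3: at β = 1/2 the value is 1/2 — not a tautology.

only Ł3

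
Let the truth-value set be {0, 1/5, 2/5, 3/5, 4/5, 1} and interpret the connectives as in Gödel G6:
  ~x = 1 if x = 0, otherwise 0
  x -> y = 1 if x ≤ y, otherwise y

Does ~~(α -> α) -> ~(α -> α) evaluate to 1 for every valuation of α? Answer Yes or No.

Counterexample: take α = 0.
α -> α = 0 -> 0 = 1
~(α -> α) = ~1 = 0
~~(α -> α) = ~0 = 1
α -> α = 0 -> 0 = 1
~(α -> α) = ~1 = 0
~~(α -> α) -> ~(α -> α) = 1 -> 0 = 0
This gives 0 ≠ 1.

No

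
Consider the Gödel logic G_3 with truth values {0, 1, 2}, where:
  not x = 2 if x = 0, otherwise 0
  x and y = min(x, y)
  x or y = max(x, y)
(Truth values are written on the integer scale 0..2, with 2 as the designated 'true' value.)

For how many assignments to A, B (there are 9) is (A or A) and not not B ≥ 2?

2

A = 0, B = 0 ↦ 0  <
A = 0, B = 1 ↦ 0  <
A = 0, B = 2 ↦ 0  <
A = 1, B = 0 ↦ 0  <
A = 1, B = 1 ↦ 1  <
A = 1, B = 2 ↦ 1  <
A = 2, B = 0 ↦ 0  <
A = 2, B = 1 ↦ 2  ≥
A = 2, B = 2 ↦ 2  ≥
So 2 of the 9 assignments meet the threshold.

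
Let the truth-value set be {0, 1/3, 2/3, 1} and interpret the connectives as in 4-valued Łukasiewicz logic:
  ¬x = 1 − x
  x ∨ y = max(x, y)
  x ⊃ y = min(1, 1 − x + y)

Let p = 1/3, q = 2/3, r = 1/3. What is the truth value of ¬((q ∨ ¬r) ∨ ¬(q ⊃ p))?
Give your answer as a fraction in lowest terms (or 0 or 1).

1/3

¬r = ¬1/3 = 2/3
q ∨ ¬r = 2/3 ∨ 2/3 = 2/3
q ⊃ p = 2/3 ⊃ 1/3 = 2/3
¬(q ⊃ p) = ¬2/3 = 1/3
(q ∨ ¬r) ∨ ¬(q ⊃ p) = 2/3 ∨ 1/3 = 2/3
¬((q ∨ ¬r) ∨ ¬(q ⊃ p)) = ¬2/3 = 1/3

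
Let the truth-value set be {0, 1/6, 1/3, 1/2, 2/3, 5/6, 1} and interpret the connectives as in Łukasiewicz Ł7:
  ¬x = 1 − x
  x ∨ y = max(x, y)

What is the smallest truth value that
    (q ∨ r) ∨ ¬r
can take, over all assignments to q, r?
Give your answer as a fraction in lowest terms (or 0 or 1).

Take q = 0, r = 1/2:
q ∨ r = 0 ∨ 1/2 = 1/2
¬r = ¬1/2 = 1/2
(q ∨ r) ∨ ¬r = 1/2 ∨ 1/2 = 1/2
No assignment yields a value below 1/2, so this is the minimum.

1/2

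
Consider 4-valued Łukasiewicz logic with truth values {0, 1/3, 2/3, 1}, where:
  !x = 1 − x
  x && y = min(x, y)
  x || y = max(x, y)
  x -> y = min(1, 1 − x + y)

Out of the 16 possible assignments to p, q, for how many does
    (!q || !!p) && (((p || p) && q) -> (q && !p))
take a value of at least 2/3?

10

p = 0, q = 0 ↦ 1  ≥
p = 0, q = 1/3 ↦ 2/3  ≥
p = 0, q = 2/3 ↦ 1/3  <
p = 0, q = 1 ↦ 0  <
p = 1/3, q = 0 ↦ 1  ≥
p = 1/3, q = 1/3 ↦ 2/3  ≥
p = 1/3, q = 2/3 ↦ 1/3  <
p = 1/3, q = 1 ↦ 1/3  <
p = 2/3, q = 0 ↦ 1  ≥
p = 2/3, q = 1/3 ↦ 2/3  ≥
p = 2/3, q = 2/3 ↦ 2/3  ≥
p = 2/3, q = 1 ↦ 2/3  ≥
p = 1, q = 0 ↦ 1  ≥
p = 1, q = 1/3 ↦ 2/3  ≥
p = 1, q = 2/3 ↦ 1/3  <
p = 1, q = 1 ↦ 0  <
So 10 of the 16 assignments meet the threshold.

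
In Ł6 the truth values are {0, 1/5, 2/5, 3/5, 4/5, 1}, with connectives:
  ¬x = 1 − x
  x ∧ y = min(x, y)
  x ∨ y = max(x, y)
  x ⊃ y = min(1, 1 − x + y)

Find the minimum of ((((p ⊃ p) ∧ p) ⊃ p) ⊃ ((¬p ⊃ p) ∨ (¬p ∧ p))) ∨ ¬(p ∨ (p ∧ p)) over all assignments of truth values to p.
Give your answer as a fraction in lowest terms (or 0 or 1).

Take p = 1/5:
p ⊃ p = 1/5 ⊃ 1/5 = 1
(p ⊃ p) ∧ p = 1 ∧ 1/5 = 1/5
((p ⊃ p) ∧ p) ⊃ p = 1/5 ⊃ 1/5 = 1
¬p = ¬1/5 = 4/5
¬p ⊃ p = 4/5 ⊃ 1/5 = 2/5
¬p = ¬1/5 = 4/5
¬p ∧ p = 4/5 ∧ 1/5 = 1/5
(¬p ⊃ p) ∨ (¬p ∧ p) = 2/5 ∨ 1/5 = 2/5
(((p ⊃ p) ∧ p) ⊃ p) ⊃ ((¬p ⊃ p) ∨ (¬p ∧ p)) = 1 ⊃ 2/5 = 2/5
p ∧ p = 1/5 ∧ 1/5 = 1/5
p ∨ (p ∧ p) = 1/5 ∨ 1/5 = 1/5
¬(p ∨ (p ∧ p)) = ¬1/5 = 4/5
((((p ⊃ p) ∧ p) ⊃ p) ⊃ ((¬p ⊃ p) ∨ (¬p ∧ p))) ∨ ¬(p ∨ (p ∧ p)) = 2/5 ∨ 4/5 = 4/5
No assignment yields a value below 4/5, so this is the minimum.

4/5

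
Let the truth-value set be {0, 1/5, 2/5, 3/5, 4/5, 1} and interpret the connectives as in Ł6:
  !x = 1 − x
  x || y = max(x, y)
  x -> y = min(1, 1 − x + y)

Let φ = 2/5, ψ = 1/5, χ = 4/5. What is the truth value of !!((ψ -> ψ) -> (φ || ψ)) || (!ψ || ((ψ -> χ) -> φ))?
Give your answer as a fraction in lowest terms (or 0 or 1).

4/5

ψ -> ψ = 1/5 -> 1/5 = 1
φ || ψ = 2/5 || 1/5 = 2/5
(ψ -> ψ) -> (φ || ψ) = 1 -> 2/5 = 2/5
!((ψ -> ψ) -> (φ || ψ)) = !2/5 = 3/5
!!((ψ -> ψ) -> (φ || ψ)) = !3/5 = 2/5
!ψ = !1/5 = 4/5
ψ -> χ = 1/5 -> 4/5 = 1
(ψ -> χ) -> φ = 1 -> 2/5 = 2/5
!ψ || ((ψ -> χ) -> φ) = 4/5 || 2/5 = 4/5
!!((ψ -> ψ) -> (φ || ψ)) || (!ψ || ((ψ -> χ) -> φ)) = 2/5 || 4/5 = 4/5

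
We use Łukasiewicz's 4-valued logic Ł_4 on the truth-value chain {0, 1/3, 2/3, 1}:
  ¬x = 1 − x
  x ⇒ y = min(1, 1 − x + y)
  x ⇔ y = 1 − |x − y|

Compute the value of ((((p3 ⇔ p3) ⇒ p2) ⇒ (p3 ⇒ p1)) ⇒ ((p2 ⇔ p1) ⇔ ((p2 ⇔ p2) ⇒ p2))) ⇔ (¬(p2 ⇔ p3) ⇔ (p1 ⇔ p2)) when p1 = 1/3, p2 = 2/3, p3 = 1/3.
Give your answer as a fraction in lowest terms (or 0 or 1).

p3 ⇔ p3 = 1/3 ⇔ 1/3 = 1
(p3 ⇔ p3) ⇒ p2 = 1 ⇒ 2/3 = 2/3
p3 ⇒ p1 = 1/3 ⇒ 1/3 = 1
((p3 ⇔ p3) ⇒ p2) ⇒ (p3 ⇒ p1) = 2/3 ⇒ 1 = 1
p2 ⇔ p1 = 2/3 ⇔ 1/3 = 2/3
p2 ⇔ p2 = 2/3 ⇔ 2/3 = 1
(p2 ⇔ p2) ⇒ p2 = 1 ⇒ 2/3 = 2/3
(p2 ⇔ p1) ⇔ ((p2 ⇔ p2) ⇒ p2) = 2/3 ⇔ 2/3 = 1
(((p3 ⇔ p3) ⇒ p2) ⇒ (p3 ⇒ p1)) ⇒ ((p2 ⇔ p1) ⇔ ((p2 ⇔ p2) ⇒ p2)) = 1 ⇒ 1 = 1
p2 ⇔ p3 = 2/3 ⇔ 1/3 = 2/3
¬(p2 ⇔ p3) = ¬2/3 = 1/3
p1 ⇔ p2 = 1/3 ⇔ 2/3 = 2/3
¬(p2 ⇔ p3) ⇔ (p1 ⇔ p2) = 1/3 ⇔ 2/3 = 2/3
((((p3 ⇔ p3) ⇒ p2) ⇒ (p3 ⇒ p1)) ⇒ ((p2 ⇔ p1) ⇔ ((p2 ⇔ p2) ⇒ p2))) ⇔ (¬(p2 ⇔ p3) ⇔ (p1 ⇔ p2)) = 1 ⇔ 2/3 = 2/3

2/3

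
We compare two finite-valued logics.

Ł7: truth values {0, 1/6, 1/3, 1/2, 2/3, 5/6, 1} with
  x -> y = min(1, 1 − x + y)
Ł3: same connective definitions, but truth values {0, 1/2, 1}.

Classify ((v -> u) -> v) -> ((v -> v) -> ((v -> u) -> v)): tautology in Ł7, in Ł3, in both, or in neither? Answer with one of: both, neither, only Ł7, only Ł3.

In Ł7: every assignment gives 1 — tautology.
In Ł3: every assignment gives 1 — tautology.

both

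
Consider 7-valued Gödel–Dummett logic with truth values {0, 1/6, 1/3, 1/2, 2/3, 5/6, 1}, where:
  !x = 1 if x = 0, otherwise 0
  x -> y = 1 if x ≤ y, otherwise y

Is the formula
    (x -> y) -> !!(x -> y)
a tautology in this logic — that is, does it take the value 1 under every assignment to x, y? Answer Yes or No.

Yes

At x = 5/6, y = 2/3, for instance:
x -> y = 5/6 -> 2/3 = 2/3
!(x -> y) = !2/3 = 0
!!(x -> y) = !0 = 1
(x -> y) -> !!(x -> y) = 2/3 -> 1 = 1
and checking the remaining 48 assignments likewise gives ≥ 1 in every case.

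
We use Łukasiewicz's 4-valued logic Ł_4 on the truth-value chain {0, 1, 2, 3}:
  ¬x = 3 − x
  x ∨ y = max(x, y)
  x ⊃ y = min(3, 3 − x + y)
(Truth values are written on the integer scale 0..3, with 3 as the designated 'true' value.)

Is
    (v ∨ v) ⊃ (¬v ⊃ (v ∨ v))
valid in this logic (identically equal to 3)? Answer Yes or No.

Yes

v = 0 ↦ 3
v = 1 ↦ 3
v = 2 ↦ 3
v = 3 ↦ 3
Every assignment gives a value ≥ 3.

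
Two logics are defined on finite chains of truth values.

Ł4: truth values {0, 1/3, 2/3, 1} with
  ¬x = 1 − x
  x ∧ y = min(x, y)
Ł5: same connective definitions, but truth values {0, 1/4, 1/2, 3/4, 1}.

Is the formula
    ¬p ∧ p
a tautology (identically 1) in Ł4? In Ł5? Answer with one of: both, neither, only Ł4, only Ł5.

In Ł4: at p = 0 the value is 0 — not a tautology.
In Ł5: at p = 0 the value is 0 — not a tautology.

neither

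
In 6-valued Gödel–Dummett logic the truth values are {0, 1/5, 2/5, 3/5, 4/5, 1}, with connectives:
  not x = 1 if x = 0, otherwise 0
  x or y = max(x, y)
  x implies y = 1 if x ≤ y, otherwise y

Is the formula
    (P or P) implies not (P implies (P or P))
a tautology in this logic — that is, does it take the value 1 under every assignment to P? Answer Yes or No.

No

Counterexample: take P = 1/5.
P or P = 1/5 or 1/5 = 1/5
P implies (P or P) = 1/5 implies 1/5 = 1
not (P implies (P or P)) = not 1 = 0
(P or P) implies not (P implies (P or P)) = 1/5 implies 0 = 0
This gives 0 ≠ 1.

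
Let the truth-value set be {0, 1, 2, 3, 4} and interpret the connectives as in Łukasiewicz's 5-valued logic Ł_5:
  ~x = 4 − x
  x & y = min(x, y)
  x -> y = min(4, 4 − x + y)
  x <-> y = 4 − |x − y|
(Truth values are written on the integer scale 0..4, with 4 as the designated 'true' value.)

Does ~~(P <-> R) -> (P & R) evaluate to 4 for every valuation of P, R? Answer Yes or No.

No

Counterexample: take P = 0, R = 0.
P <-> R = 0 <-> 0 = 4
~(P <-> R) = ~4 = 0
~~(P <-> R) = ~0 = 4
P & R = 0 & 0 = 0
~~(P <-> R) -> (P & R) = 4 -> 0 = 0
This gives 0 ≠ 4.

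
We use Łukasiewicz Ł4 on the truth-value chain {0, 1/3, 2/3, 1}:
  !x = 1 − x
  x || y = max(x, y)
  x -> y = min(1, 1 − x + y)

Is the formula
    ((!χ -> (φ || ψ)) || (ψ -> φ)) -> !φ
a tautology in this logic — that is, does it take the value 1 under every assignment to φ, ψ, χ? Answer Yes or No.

Counterexample: take φ = 1/3, ψ = 0, χ = 0.
!χ = !0 = 1
φ || ψ = 1/3 || 0 = 1/3
!χ -> (φ || ψ) = 1 -> 1/3 = 1/3
ψ -> φ = 0 -> 1/3 = 1
(!χ -> (φ || ψ)) || (ψ -> φ) = 1/3 || 1 = 1
!φ = !1/3 = 2/3
((!χ -> (φ || ψ)) || (ψ -> φ)) -> !φ = 1 -> 2/3 = 2/3
This gives 2/3 ≠ 1.

No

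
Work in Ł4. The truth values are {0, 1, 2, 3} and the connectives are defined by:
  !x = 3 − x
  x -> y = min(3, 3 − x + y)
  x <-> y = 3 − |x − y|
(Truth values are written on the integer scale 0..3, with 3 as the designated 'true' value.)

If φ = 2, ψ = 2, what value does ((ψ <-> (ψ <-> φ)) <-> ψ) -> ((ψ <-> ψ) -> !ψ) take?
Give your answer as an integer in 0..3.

ψ <-> φ = 2 <-> 2 = 3
ψ <-> (ψ <-> φ) = 2 <-> 3 = 2
(ψ <-> (ψ <-> φ)) <-> ψ = 2 <-> 2 = 3
ψ <-> ψ = 2 <-> 2 = 3
!ψ = !2 = 1
(ψ <-> ψ) -> !ψ = 3 -> 1 = 1
((ψ <-> (ψ <-> φ)) <-> ψ) -> ((ψ <-> ψ) -> !ψ) = 3 -> 1 = 1

1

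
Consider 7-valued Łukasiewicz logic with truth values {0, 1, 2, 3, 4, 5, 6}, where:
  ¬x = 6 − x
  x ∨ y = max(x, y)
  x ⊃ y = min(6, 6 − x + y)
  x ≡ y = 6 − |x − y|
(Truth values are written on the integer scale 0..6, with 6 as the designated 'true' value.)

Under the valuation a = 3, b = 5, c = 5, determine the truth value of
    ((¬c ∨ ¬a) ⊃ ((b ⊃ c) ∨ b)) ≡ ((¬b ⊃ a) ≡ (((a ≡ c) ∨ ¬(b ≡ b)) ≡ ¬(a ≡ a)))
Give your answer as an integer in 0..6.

¬c = ¬5 = 1
¬a = ¬3 = 3
¬c ∨ ¬a = 1 ∨ 3 = 3
b ⊃ c = 5 ⊃ 5 = 6
(b ⊃ c) ∨ b = 6 ∨ 5 = 6
(¬c ∨ ¬a) ⊃ ((b ⊃ c) ∨ b) = 3 ⊃ 6 = 6
¬b = ¬5 = 1
¬b ⊃ a = 1 ⊃ 3 = 6
a ≡ c = 3 ≡ 5 = 4
b ≡ b = 5 ≡ 5 = 6
¬(b ≡ b) = ¬6 = 0
(a ≡ c) ∨ ¬(b ≡ b) = 4 ∨ 0 = 4
a ≡ a = 3 ≡ 3 = 6
¬(a ≡ a) = ¬6 = 0
((a ≡ c) ∨ ¬(b ≡ b)) ≡ ¬(a ≡ a) = 4 ≡ 0 = 2
(¬b ⊃ a) ≡ (((a ≡ c) ∨ ¬(b ≡ b)) ≡ ¬(a ≡ a)) = 6 ≡ 2 = 2
((¬c ∨ ¬a) ⊃ ((b ⊃ c) ∨ b)) ≡ ((¬b ⊃ a) ≡ (((a ≡ c) ∨ ¬(b ≡ b)) ≡ ¬(a ≡ a))) = 6 ≡ 2 = 2

2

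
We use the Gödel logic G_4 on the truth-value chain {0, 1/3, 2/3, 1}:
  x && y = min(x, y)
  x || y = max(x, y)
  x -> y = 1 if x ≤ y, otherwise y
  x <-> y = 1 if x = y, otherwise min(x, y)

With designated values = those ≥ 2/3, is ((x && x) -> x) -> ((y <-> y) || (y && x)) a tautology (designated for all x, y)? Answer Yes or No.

x = 0, y = 0 ↦ 1
x = 0, y = 1/3 ↦ 1
x = 0, y = 2/3 ↦ 1
x = 0, y = 1 ↦ 1
x = 1/3, y = 0 ↦ 1
x = 1/3, y = 1/3 ↦ 1
x = 1/3, y = 2/3 ↦ 1
x = 1/3, y = 1 ↦ 1
x = 2/3, y = 0 ↦ 1
x = 2/3, y = 1/3 ↦ 1
x = 2/3, y = 2/3 ↦ 1
x = 2/3, y = 1 ↦ 1
x = 1, y = 0 ↦ 1
x = 1, y = 1/3 ↦ 1
x = 1, y = 2/3 ↦ 1
x = 1, y = 1 ↦ 1
Every assignment gives a value ≥ 2/3.

Yes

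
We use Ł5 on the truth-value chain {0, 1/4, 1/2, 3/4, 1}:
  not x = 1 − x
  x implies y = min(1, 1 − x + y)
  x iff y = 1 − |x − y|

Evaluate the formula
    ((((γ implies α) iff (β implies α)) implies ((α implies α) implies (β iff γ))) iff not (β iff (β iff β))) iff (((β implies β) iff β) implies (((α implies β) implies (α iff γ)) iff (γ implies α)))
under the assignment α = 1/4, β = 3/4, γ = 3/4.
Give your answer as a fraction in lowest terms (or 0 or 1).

1/4

γ implies α = 3/4 implies 1/4 = 1/2
β implies α = 3/4 implies 1/4 = 1/2
(γ implies α) iff (β implies α) = 1/2 iff 1/2 = 1
α implies α = 1/4 implies 1/4 = 1
β iff γ = 3/4 iff 3/4 = 1
(α implies α) implies (β iff γ) = 1 implies 1 = 1
((γ implies α) iff (β implies α)) implies ((α implies α) implies (β iff γ)) = 1 implies 1 = 1
β iff β = 3/4 iff 3/4 = 1
β iff (β iff β) = 3/4 iff 1 = 3/4
not (β iff (β iff β)) = not 3/4 = 1/4
(((γ implies α) iff (β implies α)) implies ((α implies α) implies (β iff γ))) iff not (β iff (β iff β)) = 1 iff 1/4 = 1/4
β implies β = 3/4 implies 3/4 = 1
(β implies β) iff β = 1 iff 3/4 = 3/4
α implies β = 1/4 implies 3/4 = 1
α iff γ = 1/4 iff 3/4 = 1/2
(α implies β) implies (α iff γ) = 1 implies 1/2 = 1/2
γ implies α = 3/4 implies 1/4 = 1/2
((α implies β) implies (α iff γ)) iff (γ implies α) = 1/2 iff 1/2 = 1
((β implies β) iff β) implies (((α implies β) implies (α iff γ)) iff (γ implies α)) = 3/4 implies 1 = 1
((((γ implies α) iff (β implies α)) implies ((α implies α) implies (β iff γ))) iff not (β iff (β iff β))) iff (((β implies β) iff β) implies (((α implies β) implies (α iff γ)) iff (γ implies α))) = 1/4 iff 1 = 1/4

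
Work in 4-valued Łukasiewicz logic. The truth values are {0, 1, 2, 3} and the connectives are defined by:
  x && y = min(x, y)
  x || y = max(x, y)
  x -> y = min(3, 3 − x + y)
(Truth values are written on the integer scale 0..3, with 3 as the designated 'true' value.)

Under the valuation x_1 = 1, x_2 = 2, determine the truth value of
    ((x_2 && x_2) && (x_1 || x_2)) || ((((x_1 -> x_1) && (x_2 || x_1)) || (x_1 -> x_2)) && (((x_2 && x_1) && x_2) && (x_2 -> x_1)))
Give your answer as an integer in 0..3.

2

x_2 && x_2 = 2 && 2 = 2
x_1 || x_2 = 1 || 2 = 2
(x_2 && x_2) && (x_1 || x_2) = 2 && 2 = 2
x_1 -> x_1 = 1 -> 1 = 3
x_2 || x_1 = 2 || 1 = 2
(x_1 -> x_1) && (x_2 || x_1) = 3 && 2 = 2
x_1 -> x_2 = 1 -> 2 = 3
((x_1 -> x_1) && (x_2 || x_1)) || (x_1 -> x_2) = 2 || 3 = 3
x_2 && x_1 = 2 && 1 = 1
(x_2 && x_1) && x_2 = 1 && 2 = 1
x_2 -> x_1 = 2 -> 1 = 2
((x_2 && x_1) && x_2) && (x_2 -> x_1) = 1 && 2 = 1
(((x_1 -> x_1) && (x_2 || x_1)) || (x_1 -> x_2)) && (((x_2 && x_1) && x_2) && (x_2 -> x_1)) = 3 && 1 = 1
((x_2 && x_2) && (x_1 || x_2)) || ((((x_1 -> x_1) && (x_2 || x_1)) || (x_1 -> x_2)) && (((x_2 && x_1) && x_2) && (x_2 -> x_1))) = 2 || 1 = 2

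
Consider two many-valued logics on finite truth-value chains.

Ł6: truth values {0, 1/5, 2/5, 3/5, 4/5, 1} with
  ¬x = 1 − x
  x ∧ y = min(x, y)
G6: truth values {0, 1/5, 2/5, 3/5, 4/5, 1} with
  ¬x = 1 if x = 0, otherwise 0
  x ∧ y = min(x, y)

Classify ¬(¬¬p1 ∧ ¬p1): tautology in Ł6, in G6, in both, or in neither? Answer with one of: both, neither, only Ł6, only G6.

In Ł6: at p1 = 1/5 the value is 4/5 — not a tautology.
In G6: every assignment gives 1 — tautology.

only G6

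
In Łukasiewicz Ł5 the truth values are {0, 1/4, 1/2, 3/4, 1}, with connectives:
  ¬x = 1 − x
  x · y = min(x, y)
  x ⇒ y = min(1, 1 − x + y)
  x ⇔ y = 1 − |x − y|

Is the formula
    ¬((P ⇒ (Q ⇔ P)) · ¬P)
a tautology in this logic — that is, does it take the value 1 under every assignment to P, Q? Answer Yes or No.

No

Counterexample: take P = 0, Q = 0.
Q ⇔ P = 0 ⇔ 0 = 1
P ⇒ (Q ⇔ P) = 0 ⇒ 1 = 1
¬P = ¬0 = 1
(P ⇒ (Q ⇔ P)) · ¬P = 1 · 1 = 1
¬((P ⇒ (Q ⇔ P)) · ¬P) = ¬1 = 0
This gives 0 ≠ 1.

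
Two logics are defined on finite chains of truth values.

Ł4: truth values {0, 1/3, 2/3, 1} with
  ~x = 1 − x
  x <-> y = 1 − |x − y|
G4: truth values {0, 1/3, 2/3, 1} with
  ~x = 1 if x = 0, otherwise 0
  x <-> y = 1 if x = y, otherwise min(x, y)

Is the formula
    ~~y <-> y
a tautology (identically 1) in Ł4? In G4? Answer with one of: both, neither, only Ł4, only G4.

In Ł4: every assignment gives 1 — tautology.
In G4: at y = 1/3 the value is 1/3 — not a tautology.

only Ł4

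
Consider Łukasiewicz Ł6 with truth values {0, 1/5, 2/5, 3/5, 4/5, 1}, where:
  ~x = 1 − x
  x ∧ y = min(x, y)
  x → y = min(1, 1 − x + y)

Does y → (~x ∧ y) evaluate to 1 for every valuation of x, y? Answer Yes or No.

Counterexample: take x = 1/5, y = 1.
~x = ~1/5 = 4/5
~x ∧ y = 4/5 ∧ 1 = 4/5
y → (~x ∧ y) = 1 → 4/5 = 4/5
This gives 4/5 ≠ 1.

No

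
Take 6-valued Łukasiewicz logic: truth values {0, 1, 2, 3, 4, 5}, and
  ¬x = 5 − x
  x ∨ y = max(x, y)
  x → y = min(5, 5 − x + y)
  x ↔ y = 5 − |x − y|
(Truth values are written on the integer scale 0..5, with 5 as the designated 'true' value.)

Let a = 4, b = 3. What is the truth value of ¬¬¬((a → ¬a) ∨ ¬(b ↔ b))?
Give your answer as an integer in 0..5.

¬a = ¬4 = 1
a → ¬a = 4 → 1 = 2
b ↔ b = 3 ↔ 3 = 5
¬(b ↔ b) = ¬5 = 0
(a → ¬a) ∨ ¬(b ↔ b) = 2 ∨ 0 = 2
¬((a → ¬a) ∨ ¬(b ↔ b)) = ¬2 = 3
¬¬((a → ¬a) ∨ ¬(b ↔ b)) = ¬3 = 2
¬¬¬((a → ¬a) ∨ ¬(b ↔ b)) = ¬2 = 3

3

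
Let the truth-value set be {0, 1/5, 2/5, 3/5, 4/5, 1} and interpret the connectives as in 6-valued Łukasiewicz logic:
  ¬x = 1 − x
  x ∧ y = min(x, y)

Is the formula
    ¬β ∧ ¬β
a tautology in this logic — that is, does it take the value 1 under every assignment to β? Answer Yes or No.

Counterexample: take β = 1/5.
¬β = ¬1/5 = 4/5
¬β = ¬1/5 = 4/5
¬β ∧ ¬β = 4/5 ∧ 4/5 = 4/5
This gives 4/5 ≠ 1.

No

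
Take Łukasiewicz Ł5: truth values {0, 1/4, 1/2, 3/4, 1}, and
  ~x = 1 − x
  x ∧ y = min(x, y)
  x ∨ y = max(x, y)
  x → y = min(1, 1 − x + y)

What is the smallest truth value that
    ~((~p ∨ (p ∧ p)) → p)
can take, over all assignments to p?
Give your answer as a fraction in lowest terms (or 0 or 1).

Take p = 1/2:
~p = ~1/2 = 1/2
p ∧ p = 1/2 ∧ 1/2 = 1/2
~p ∨ (p ∧ p) = 1/2 ∨ 1/2 = 1/2
(~p ∨ (p ∧ p)) → p = 1/2 → 1/2 = 1
~((~p ∨ (p ∧ p)) → p) = ~1 = 0
No assignment yields a value below 0, so this is the minimum.

0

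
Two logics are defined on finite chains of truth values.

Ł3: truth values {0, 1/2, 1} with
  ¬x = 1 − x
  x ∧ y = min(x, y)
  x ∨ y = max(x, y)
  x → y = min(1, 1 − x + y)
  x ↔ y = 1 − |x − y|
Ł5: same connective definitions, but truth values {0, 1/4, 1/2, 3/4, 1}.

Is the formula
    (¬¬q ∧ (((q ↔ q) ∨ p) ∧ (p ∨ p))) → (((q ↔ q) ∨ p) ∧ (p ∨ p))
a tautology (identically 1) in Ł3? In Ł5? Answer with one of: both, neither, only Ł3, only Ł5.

both

In Ł3: every assignment gives 1 — tautology.
In Ł5: every assignment gives 1 — tautology.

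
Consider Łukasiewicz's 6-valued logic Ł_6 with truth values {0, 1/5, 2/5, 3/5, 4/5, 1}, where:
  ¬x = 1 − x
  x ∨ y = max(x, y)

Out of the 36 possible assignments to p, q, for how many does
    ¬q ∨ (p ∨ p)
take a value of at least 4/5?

value 1: 11 assignments (counts)
value 4/5: 9 assignments (counts)
value 3/5: 7 assignments
value 2/5: 5 assignments
value 1/5: 3 assignments
value 0: 1 assignment
So 20 of the 36 assignments meet the threshold.

20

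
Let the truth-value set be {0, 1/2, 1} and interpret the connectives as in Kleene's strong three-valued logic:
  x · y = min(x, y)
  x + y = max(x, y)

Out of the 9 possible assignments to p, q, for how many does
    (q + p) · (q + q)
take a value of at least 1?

3

p = 0, q = 0 ↦ 0  <
p = 0, q = 1/2 ↦ 1/2  <
p = 0, q = 1 ↦ 1  ≥
p = 1/2, q = 0 ↦ 0  <
p = 1/2, q = 1/2 ↦ 1/2  <
p = 1/2, q = 1 ↦ 1  ≥
p = 1, q = 0 ↦ 0  <
p = 1, q = 1/2 ↦ 1/2  <
p = 1, q = 1 ↦ 1  ≥
So 3 of the 9 assignments meet the threshold.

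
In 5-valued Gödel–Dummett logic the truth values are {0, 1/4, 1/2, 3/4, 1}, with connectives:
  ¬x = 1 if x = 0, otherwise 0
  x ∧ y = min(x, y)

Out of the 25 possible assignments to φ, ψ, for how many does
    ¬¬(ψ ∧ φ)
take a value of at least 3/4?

16

value 1: 16 assignments (counts)
value 0: 9 assignments
So 16 of the 25 assignments meet the threshold.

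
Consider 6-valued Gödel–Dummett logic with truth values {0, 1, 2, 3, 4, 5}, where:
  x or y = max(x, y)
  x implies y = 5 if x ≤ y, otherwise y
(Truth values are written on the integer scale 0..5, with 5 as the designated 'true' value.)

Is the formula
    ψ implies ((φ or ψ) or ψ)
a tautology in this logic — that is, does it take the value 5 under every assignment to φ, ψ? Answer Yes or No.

Yes

At φ = 2, ψ = 4, for instance:
φ or ψ = 2 or 4 = 4
(φ or ψ) or ψ = 4 or 4 = 4
ψ implies ((φ or ψ) or ψ) = 4 implies 4 = 5
and checking the remaining 35 assignments likewise gives ≥ 5 in every case.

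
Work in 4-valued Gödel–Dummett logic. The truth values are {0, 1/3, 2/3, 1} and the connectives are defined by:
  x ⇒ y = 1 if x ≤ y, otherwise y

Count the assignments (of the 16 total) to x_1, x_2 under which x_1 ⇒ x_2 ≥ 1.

10

x_1 = 0, x_2 = 0 ↦ 1  ≥
x_1 = 0, x_2 = 1/3 ↦ 1  ≥
x_1 = 0, x_2 = 2/3 ↦ 1  ≥
x_1 = 0, x_2 = 1 ↦ 1  ≥
x_1 = 1/3, x_2 = 0 ↦ 0  <
x_1 = 1/3, x_2 = 1/3 ↦ 1  ≥
x_1 = 1/3, x_2 = 2/3 ↦ 1  ≥
x_1 = 1/3, x_2 = 1 ↦ 1  ≥
x_1 = 2/3, x_2 = 0 ↦ 0  <
x_1 = 2/3, x_2 = 1/3 ↦ 1/3  <
x_1 = 2/3, x_2 = 2/3 ↦ 1  ≥
x_1 = 2/3, x_2 = 1 ↦ 1  ≥
x_1 = 1, x_2 = 0 ↦ 0  <
x_1 = 1, x_2 = 1/3 ↦ 1/3  <
x_1 = 1, x_2 = 2/3 ↦ 2/3  <
x_1 = 1, x_2 = 1 ↦ 1  ≥
So 10 of the 16 assignments meet the threshold.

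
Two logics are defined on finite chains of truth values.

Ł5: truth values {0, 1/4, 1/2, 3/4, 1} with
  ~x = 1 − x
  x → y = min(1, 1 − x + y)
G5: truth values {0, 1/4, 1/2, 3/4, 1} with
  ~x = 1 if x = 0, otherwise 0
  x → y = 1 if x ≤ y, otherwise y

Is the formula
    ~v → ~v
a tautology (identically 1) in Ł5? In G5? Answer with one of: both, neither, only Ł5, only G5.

In Ł5: every assignment gives 1 — tautology.
In G5: every assignment gives 1 — tautology.

both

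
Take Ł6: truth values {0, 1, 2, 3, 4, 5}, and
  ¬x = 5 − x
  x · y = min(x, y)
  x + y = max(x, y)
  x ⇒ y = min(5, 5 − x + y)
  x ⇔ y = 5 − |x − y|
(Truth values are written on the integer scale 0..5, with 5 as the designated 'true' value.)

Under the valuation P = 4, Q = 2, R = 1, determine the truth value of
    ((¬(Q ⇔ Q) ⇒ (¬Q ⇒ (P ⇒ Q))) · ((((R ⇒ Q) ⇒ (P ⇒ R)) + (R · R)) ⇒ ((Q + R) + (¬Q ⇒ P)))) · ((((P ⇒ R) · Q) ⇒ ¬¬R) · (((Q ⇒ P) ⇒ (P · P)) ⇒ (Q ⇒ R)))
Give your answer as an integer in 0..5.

4

Q ⇔ Q = 2 ⇔ 2 = 5
¬(Q ⇔ Q) = ¬5 = 0
¬Q = ¬2 = 3
P ⇒ Q = 4 ⇒ 2 = 3
¬Q ⇒ (P ⇒ Q) = 3 ⇒ 3 = 5
¬(Q ⇔ Q) ⇒ (¬Q ⇒ (P ⇒ Q)) = 0 ⇒ 5 = 5
R ⇒ Q = 1 ⇒ 2 = 5
P ⇒ R = 4 ⇒ 1 = 2
(R ⇒ Q) ⇒ (P ⇒ R) = 5 ⇒ 2 = 2
R · R = 1 · 1 = 1
((R ⇒ Q) ⇒ (P ⇒ R)) + (R · R) = 2 + 1 = 2
Q + R = 2 + 1 = 2
¬Q = ¬2 = 3
¬Q ⇒ P = 3 ⇒ 4 = 5
(Q + R) + (¬Q ⇒ P) = 2 + 5 = 5
(((R ⇒ Q) ⇒ (P ⇒ R)) + (R · R)) ⇒ ((Q + R) + (¬Q ⇒ P)) = 2 ⇒ 5 = 5
(¬(Q ⇔ Q) ⇒ (¬Q ⇒ (P ⇒ Q))) · ((((R ⇒ Q) ⇒ (P ⇒ R)) + (R · R)) ⇒ ((Q + R) + (¬Q ⇒ P))) = 5 · 5 = 5
P ⇒ R = 4 ⇒ 1 = 2
(P ⇒ R) · Q = 2 · 2 = 2
¬R = ¬1 = 4
¬¬R = ¬4 = 1
((P ⇒ R) · Q) ⇒ ¬¬R = 2 ⇒ 1 = 4
Q ⇒ P = 2 ⇒ 4 = 5
P · P = 4 · 4 = 4
(Q ⇒ P) ⇒ (P · P) = 5 ⇒ 4 = 4
Q ⇒ R = 2 ⇒ 1 = 4
((Q ⇒ P) ⇒ (P · P)) ⇒ (Q ⇒ R) = 4 ⇒ 4 = 5
(((P ⇒ R) · Q) ⇒ ¬¬R) · (((Q ⇒ P) ⇒ (P · P)) ⇒ (Q ⇒ R)) = 4 · 5 = 4
((¬(Q ⇔ Q) ⇒ (¬Q ⇒ (P ⇒ Q))) · ((((R ⇒ Q) ⇒ (P ⇒ R)) + (R · R)) ⇒ ((Q + R) + (¬Q ⇒ P)))) · ((((P ⇒ R) · Q) ⇒ ¬¬R) · (((Q ⇒ P) ⇒ (P · P)) ⇒ (Q ⇒ R))) = 5 · 4 = 4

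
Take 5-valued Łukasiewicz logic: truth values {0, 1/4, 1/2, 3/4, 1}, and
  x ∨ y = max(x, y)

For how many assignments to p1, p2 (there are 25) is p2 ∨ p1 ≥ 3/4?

16

value 1: 9 assignments (counts)
value 3/4: 7 assignments (counts)
value 1/2: 5 assignments
value 1/4: 3 assignments
value 0: 1 assignment
So 16 of the 25 assignments meet the threshold.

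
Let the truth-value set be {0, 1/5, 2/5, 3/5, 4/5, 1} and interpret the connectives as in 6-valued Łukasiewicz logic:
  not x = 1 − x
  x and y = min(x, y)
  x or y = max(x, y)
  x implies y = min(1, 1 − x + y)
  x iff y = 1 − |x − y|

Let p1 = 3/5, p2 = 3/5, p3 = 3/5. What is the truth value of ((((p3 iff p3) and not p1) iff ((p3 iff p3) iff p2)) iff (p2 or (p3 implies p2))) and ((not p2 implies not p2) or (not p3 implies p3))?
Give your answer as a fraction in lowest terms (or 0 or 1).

p3 iff p3 = 3/5 iff 3/5 = 1
not p1 = not 3/5 = 2/5
(p3 iff p3) and not p1 = 1 and 2/5 = 2/5
p3 iff p3 = 3/5 iff 3/5 = 1
(p3 iff p3) iff p2 = 1 iff 3/5 = 3/5
((p3 iff p3) and not p1) iff ((p3 iff p3) iff p2) = 2/5 iff 3/5 = 4/5
p3 implies p2 = 3/5 implies 3/5 = 1
p2 or (p3 implies p2) = 3/5 or 1 = 1
(((p3 iff p3) and not p1) iff ((p3 iff p3) iff p2)) iff (p2 or (p3 implies p2)) = 4/5 iff 1 = 4/5
not p2 = not 3/5 = 2/5
not p2 = not 3/5 = 2/5
not p2 implies not p2 = 2/5 implies 2/5 = 1
not p3 = not 3/5 = 2/5
not p3 implies p3 = 2/5 implies 3/5 = 1
(not p2 implies not p2) or (not p3 implies p3) = 1 or 1 = 1
((((p3 iff p3) and not p1) iff ((p3 iff p3) iff p2)) iff (p2 or (p3 implies p2))) and ((not p2 implies not p2) or (not p3 implies p3)) = 4/5 and 1 = 4/5

4/5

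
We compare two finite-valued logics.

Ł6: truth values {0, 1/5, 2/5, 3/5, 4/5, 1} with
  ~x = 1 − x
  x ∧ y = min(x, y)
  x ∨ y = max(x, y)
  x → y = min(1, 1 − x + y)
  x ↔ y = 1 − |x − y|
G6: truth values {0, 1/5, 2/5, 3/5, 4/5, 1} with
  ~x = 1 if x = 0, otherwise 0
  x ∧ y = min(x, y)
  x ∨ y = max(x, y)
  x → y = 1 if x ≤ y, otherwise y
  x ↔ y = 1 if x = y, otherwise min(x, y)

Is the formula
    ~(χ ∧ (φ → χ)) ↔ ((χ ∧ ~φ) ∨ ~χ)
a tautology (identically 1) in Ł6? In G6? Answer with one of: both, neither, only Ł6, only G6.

neither

In Ł6: at φ = 0, χ = 3/5 the value is 4/5 — not a tautology.
In G6: at φ = 0, χ = 1/5 the value is 0 — not a tautology.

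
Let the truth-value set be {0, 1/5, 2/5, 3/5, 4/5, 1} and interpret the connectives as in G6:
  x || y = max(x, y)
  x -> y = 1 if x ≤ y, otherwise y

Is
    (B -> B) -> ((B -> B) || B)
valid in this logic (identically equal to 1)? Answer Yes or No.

B = 0 ↦ 1
B = 1/5 ↦ 1
B = 2/5 ↦ 1
B = 3/5 ↦ 1
B = 4/5 ↦ 1
B = 1 ↦ 1
Every assignment gives a value ≥ 1.

Yes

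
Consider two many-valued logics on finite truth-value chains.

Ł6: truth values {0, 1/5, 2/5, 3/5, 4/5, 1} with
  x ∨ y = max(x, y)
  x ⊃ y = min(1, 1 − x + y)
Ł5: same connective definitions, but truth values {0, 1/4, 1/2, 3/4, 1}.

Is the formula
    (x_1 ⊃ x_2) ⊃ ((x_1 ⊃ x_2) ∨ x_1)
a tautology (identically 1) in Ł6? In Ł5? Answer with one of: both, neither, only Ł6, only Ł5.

both

In Ł6: every assignment gives 1 — tautology.
In Ł5: every assignment gives 1 — tautology.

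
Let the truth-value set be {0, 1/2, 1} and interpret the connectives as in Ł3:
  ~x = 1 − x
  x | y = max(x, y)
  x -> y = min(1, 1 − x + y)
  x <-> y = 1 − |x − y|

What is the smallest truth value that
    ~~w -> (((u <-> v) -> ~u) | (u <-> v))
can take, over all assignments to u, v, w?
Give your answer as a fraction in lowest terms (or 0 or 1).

Take u = 1, v = 1/2, w = 1:
~w = ~1 = 0
~~w = ~0 = 1
u <-> v = 1 <-> 1/2 = 1/2
~u = ~1 = 0
(u <-> v) -> ~u = 1/2 -> 0 = 1/2
u <-> v = 1 <-> 1/2 = 1/2
((u <-> v) -> ~u) | (u <-> v) = 1/2 | 1/2 = 1/2
~~w -> (((u <-> v) -> ~u) | (u <-> v)) = 1 -> 1/2 = 1/2
No assignment yields a value below 1/2, so this is the minimum.

1/2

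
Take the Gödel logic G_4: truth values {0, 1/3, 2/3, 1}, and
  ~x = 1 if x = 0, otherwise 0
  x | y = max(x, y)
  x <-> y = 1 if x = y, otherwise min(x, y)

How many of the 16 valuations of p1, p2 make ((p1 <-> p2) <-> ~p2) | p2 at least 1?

p1 = 0, p2 = 0 ↦ 1  ≥
p1 = 0, p2 = 1/3 ↦ 1  ≥
p1 = 0, p2 = 2/3 ↦ 1  ≥
p1 = 0, p2 = 1 ↦ 1  ≥
p1 = 1/3, p2 = 0 ↦ 0  <
p1 = 1/3, p2 = 1/3 ↦ 1/3  <
p1 = 1/3, p2 = 2/3 ↦ 2/3  <
p1 = 1/3, p2 = 1 ↦ 1  ≥
p1 = 2/3, p2 = 0 ↦ 0  <
p1 = 2/3, p2 = 1/3 ↦ 1/3  <
p1 = 2/3, p2 = 2/3 ↦ 2/3  <
p1 = 2/3, p2 = 1 ↦ 1  ≥
p1 = 1, p2 = 0 ↦ 0  <
p1 = 1, p2 = 1/3 ↦ 1/3  <
p1 = 1, p2 = 2/3 ↦ 2/3  <
p1 = 1, p2 = 1 ↦ 1  ≥
So 7 of the 16 assignments meet the threshold.

7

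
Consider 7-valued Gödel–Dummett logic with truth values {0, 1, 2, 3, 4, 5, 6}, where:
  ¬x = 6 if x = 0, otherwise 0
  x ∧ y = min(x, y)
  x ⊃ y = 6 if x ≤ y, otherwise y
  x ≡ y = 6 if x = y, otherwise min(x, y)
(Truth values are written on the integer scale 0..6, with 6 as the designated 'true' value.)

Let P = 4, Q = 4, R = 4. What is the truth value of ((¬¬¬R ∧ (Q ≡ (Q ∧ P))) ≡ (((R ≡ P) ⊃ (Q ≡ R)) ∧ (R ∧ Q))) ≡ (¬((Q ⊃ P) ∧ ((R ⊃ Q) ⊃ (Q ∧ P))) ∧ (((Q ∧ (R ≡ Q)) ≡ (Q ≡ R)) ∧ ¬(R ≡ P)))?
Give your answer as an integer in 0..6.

6

¬R = ¬4 = 0
¬¬R = ¬0 = 6
¬¬¬R = ¬6 = 0
Q ∧ P = 4 ∧ 4 = 4
Q ≡ (Q ∧ P) = 4 ≡ 4 = 6
¬¬¬R ∧ (Q ≡ (Q ∧ P)) = 0 ∧ 6 = 0
R ≡ P = 4 ≡ 4 = 6
Q ≡ R = 4 ≡ 4 = 6
(R ≡ P) ⊃ (Q ≡ R) = 6 ⊃ 6 = 6
R ∧ Q = 4 ∧ 4 = 4
((R ≡ P) ⊃ (Q ≡ R)) ∧ (R ∧ Q) = 6 ∧ 4 = 4
(¬¬¬R ∧ (Q ≡ (Q ∧ P))) ≡ (((R ≡ P) ⊃ (Q ≡ R)) ∧ (R ∧ Q)) = 0 ≡ 4 = 0
Q ⊃ P = 4 ⊃ 4 = 6
R ⊃ Q = 4 ⊃ 4 = 6
Q ∧ P = 4 ∧ 4 = 4
(R ⊃ Q) ⊃ (Q ∧ P) = 6 ⊃ 4 = 4
(Q ⊃ P) ∧ ((R ⊃ Q) ⊃ (Q ∧ P)) = 6 ∧ 4 = 4
¬((Q ⊃ P) ∧ ((R ⊃ Q) ⊃ (Q ∧ P))) = ¬4 = 0
R ≡ Q = 4 ≡ 4 = 6
Q ∧ (R ≡ Q) = 4 ∧ 6 = 4
Q ≡ R = 4 ≡ 4 = 6
(Q ∧ (R ≡ Q)) ≡ (Q ≡ R) = 4 ≡ 6 = 4
R ≡ P = 4 ≡ 4 = 6
¬(R ≡ P) = ¬6 = 0
((Q ∧ (R ≡ Q)) ≡ (Q ≡ R)) ∧ ¬(R ≡ P) = 4 ∧ 0 = 0
¬((Q ⊃ P) ∧ ((R ⊃ Q) ⊃ (Q ∧ P))) ∧ (((Q ∧ (R ≡ Q)) ≡ (Q ≡ R)) ∧ ¬(R ≡ P)) = 0 ∧ 0 = 0
((¬¬¬R ∧ (Q ≡ (Q ∧ P))) ≡ (((R ≡ P) ⊃ (Q ≡ R)) ∧ (R ∧ Q))) ≡ (¬((Q ⊃ P) ∧ ((R ⊃ Q) ⊃ (Q ∧ P))) ∧ (((Q ∧ (R ≡ Q)) ≡ (Q ≡ R)) ∧ ¬(R ≡ P))) = 0 ≡ 0 = 6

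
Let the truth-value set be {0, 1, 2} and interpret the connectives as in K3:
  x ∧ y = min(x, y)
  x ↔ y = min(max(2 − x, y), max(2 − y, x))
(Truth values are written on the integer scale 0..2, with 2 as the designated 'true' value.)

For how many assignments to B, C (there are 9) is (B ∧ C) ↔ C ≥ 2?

4

B = 0, C = 0 ↦ 2  ≥
B = 0, C = 1 ↦ 1  <
B = 0, C = 2 ↦ 0  <
B = 1, C = 0 ↦ 2  ≥
B = 1, C = 1 ↦ 1  <
B = 1, C = 2 ↦ 1  <
B = 2, C = 0 ↦ 2  ≥
B = 2, C = 1 ↦ 1  <
B = 2, C = 2 ↦ 2  ≥
So 4 of the 9 assignments meet the threshold.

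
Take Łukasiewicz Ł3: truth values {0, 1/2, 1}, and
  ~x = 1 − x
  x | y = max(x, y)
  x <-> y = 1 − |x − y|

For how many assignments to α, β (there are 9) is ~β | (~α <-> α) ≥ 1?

α = 0, β = 0 ↦ 1  ≥
α = 0, β = 1/2 ↦ 1/2  <
α = 0, β = 1 ↦ 0  <
α = 1/2, β = 0 ↦ 1  ≥
α = 1/2, β = 1/2 ↦ 1  ≥
α = 1/2, β = 1 ↦ 1  ≥
α = 1, β = 0 ↦ 1  ≥
α = 1, β = 1/2 ↦ 1/2  <
α = 1, β = 1 ↦ 0  <
So 5 of the 9 assignments meet the threshold.

5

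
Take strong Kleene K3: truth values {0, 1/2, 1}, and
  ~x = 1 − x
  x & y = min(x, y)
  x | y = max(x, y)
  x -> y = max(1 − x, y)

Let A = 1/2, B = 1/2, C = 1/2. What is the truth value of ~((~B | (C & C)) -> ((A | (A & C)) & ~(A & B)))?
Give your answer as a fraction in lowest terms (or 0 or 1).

1/2

~B = ~1/2 = 1/2
C & C = 1/2 & 1/2 = 1/2
~B | (C & C) = 1/2 | 1/2 = 1/2
A & C = 1/2 & 1/2 = 1/2
A | (A & C) = 1/2 | 1/2 = 1/2
A & B = 1/2 & 1/2 = 1/2
~(A & B) = ~1/2 = 1/2
(A | (A & C)) & ~(A & B) = 1/2 & 1/2 = 1/2
(~B | (C & C)) -> ((A | (A & C)) & ~(A & B)) = 1/2 -> 1/2 = 1/2
~((~B | (C & C)) -> ((A | (A & C)) & ~(A & B))) = ~1/2 = 1/2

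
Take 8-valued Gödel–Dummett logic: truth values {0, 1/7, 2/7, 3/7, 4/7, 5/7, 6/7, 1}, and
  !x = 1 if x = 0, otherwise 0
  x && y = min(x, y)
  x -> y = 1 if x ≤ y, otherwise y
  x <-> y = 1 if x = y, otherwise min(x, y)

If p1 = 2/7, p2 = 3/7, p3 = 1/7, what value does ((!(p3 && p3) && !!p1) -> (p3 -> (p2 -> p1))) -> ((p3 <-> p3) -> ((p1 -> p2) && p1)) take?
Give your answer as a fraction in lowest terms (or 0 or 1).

2/7

p3 && p3 = 1/7 && 1/7 = 1/7
!(p3 && p3) = !1/7 = 0
!p1 = !2/7 = 0
!!p1 = !0 = 1
!(p3 && p3) && !!p1 = 0 && 1 = 0
p2 -> p1 = 3/7 -> 2/7 = 2/7
p3 -> (p2 -> p1) = 1/7 -> 2/7 = 1
(!(p3 && p3) && !!p1) -> (p3 -> (p2 -> p1)) = 0 -> 1 = 1
p3 <-> p3 = 1/7 <-> 1/7 = 1
p1 -> p2 = 2/7 -> 3/7 = 1
(p1 -> p2) && p1 = 1 && 2/7 = 2/7
(p3 <-> p3) -> ((p1 -> p2) && p1) = 1 -> 2/7 = 2/7
((!(p3 && p3) && !!p1) -> (p3 -> (p2 -> p1))) -> ((p3 <-> p3) -> ((p1 -> p2) && p1)) = 1 -> 2/7 = 2/7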